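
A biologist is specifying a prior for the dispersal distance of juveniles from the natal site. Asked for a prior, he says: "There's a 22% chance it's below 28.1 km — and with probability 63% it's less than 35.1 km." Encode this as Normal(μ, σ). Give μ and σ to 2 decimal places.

The p-quantile of Normal(μ,σ) is μ + z_p·σ, with z_{0.22} = -0.7722 and z_{0.63} = 0.3319.
Eliminate σ: μ = (z₂·x₁ − z₁·x₂)/(z₂ − z₁) = (0.3319·28.1 − (-0.7722)·35.1)/1.104 = 33.00.
Then σ = (x₂ − x₁)/(z₂ − z₁) = (35.1 − 28.1)/1.104 = 6.34.

μ = 33.00, σ = 6.34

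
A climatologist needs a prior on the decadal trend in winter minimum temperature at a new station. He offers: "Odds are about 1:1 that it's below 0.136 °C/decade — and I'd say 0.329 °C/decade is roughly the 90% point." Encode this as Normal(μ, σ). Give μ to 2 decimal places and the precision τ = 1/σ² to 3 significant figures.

For Normal(μ,σ), the p-quantile is μ + z_p·σ. Here z_{0.5} = 0, z_{0.9} = 1.282.
So 0.136 = μ + 0σ and 0.329 = μ + 1.282σ.
Subtracting: σ = (0.329 − 0.136)/(1.282 − (0)) = 0.15.
Then μ = 0.136 − (0)·0.15 = 0.14.
Precision τ = 1/σ² = 1/0.1506² = 44.1.

μ = 0.14, τ = 44.1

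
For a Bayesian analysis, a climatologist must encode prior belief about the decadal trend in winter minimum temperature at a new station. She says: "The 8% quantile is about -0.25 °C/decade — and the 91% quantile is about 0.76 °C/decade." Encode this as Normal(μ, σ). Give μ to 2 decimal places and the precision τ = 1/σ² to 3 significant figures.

For Normal(μ,σ), the p-quantile is μ + z_p·σ. Here z_{0.08} = -1.405, z_{0.91} = 1.341.
So -0.25 = μ − 1.405σ and 0.76 = μ + 1.341σ.
Subtracting: σ = (0.76 − -0.25)/(1.341 − (-1.405)) = 0.37.
Then μ = -0.25 − (-1.405)·0.37 = 0.27.
Precision τ = 1/σ² = 1/0.3678² = 7.39.

μ = 0.27, τ = 7.39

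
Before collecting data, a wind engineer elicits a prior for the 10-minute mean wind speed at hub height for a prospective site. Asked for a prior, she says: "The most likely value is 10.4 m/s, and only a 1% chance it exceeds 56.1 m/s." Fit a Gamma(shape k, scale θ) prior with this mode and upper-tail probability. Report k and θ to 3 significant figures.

k ≈ 2.35, θ ≈ 7.71

Gamma(k,θ) with k>1 has mode (k−1)θ, so θ = 10.4/(k−1).
Need P(X < 56.1) = 0.99 with θ tied to k this way. Start at k = 2, θ = 10.4: P(X<56.1) ≈ 0.971.
Too low — raise k to concentrate. Iterating converges to k ≈ 2.35.
Then θ = 10.4/(2.35−1) ≈ 7.71.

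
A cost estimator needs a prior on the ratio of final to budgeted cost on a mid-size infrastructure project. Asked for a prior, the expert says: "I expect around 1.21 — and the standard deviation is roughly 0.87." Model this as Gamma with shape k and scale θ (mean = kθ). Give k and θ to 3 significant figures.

k ≈ 1.93, θ ≈ 0.626

For Gamma(k, scale θ): mean = kθ, variance = kθ², so CV = 1/√k.
CV = SD/mean = 0.87/1.21 = 0.719, hence k = 1/CV² = 1.93.
Then θ = mean/k = 1.21/1.93 = 0.626.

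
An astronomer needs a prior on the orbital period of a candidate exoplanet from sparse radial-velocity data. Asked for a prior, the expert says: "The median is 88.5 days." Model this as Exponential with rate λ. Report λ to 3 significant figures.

Exponential median = ln 2 / λ, so λ = ln 2 / 88.5 = 0.00783.

λ ≈ 0.00783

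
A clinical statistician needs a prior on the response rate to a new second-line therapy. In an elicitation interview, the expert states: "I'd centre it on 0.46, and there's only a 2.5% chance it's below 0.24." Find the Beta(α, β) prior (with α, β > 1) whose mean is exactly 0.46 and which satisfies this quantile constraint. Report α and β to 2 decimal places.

With mean 0.46 fixed, write α = 0.46s, β = 0.54s where s = α+β.
Need P(θ < 0.24) = 0.025 under Beta(0.46s, 0.54s). Normal approximation: (q−m)/√(m(1−m)/s) ≈ z_{0.025} = -1.96, so s ≈ 0.46·0.54·(-1.96)²/(0.24−0.46)² = 19.7.
At s = 19.7: P(θ<0.24) ≈ 0.018. Adjusting to match 0.025 gives s ≈ 17.44.
So α = 0.46·17.44 ≈ 8.02, β = 0.54·17.44 ≈ 9.42.

α ≈ 8.02, β ≈ 9.42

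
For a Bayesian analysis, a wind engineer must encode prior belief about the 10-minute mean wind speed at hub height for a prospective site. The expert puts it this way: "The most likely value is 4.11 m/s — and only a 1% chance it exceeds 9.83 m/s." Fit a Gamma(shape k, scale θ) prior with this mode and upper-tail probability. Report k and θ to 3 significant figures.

Gamma(k,θ) with k>1 has mode (k−1)θ, so θ = 4.11/(k−1).
Need P(X < 9.83) = 0.99 with θ tied to k this way. Start at k = 2, θ = 4.11: P(X<9.83) ≈ 0.690.
Too low — raise k to concentrate. Iterating converges to k ≈ 7.23.
Then θ = 4.11/(7.23−1) ≈ 0.66.

k ≈ 7.23, θ ≈ 0.66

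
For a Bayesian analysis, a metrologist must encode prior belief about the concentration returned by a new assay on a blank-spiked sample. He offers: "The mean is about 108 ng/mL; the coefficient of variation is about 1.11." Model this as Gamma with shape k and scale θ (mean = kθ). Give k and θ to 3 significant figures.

k ≈ 0.812, θ ≈ 133

For Gamma(k, scale θ): mean = kθ, variance = kθ², so CV = 1/√k.
CV = 1.11, hence k = 1/CV² = 0.812.
Then θ = mean/k = 108/0.812 = 133.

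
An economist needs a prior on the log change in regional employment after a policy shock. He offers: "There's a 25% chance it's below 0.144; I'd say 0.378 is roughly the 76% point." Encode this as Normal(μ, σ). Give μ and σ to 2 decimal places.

μ = 0.26, σ = 0.17

For Normal(μ,σ), the p-quantile is μ + z_p·σ. Here z_{0.25} = -0.6745, z_{0.76} = 0.7063.
So 0.144 = μ − 0.6745σ and 0.378 = μ + 0.7063σ.
Subtracting: σ = (0.378 − 0.144)/(0.7063 − (-0.6745)) = 0.17.
Then μ = 0.144 − (-0.6745)·0.17 = 0.26.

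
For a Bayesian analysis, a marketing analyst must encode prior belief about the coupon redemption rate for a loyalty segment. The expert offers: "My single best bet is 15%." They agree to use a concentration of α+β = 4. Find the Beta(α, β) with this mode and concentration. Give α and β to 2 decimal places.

α = 1.30, β = 2.70

For α,β > 1 the Beta mode is (α−1)/(α+β−2). With α+β = 4, the mode is (α−1)/2.
Set (α−1)/2 = 0.15 → α = 1 + 0.15·2 = 1.30.
β = 4 − α = 2.70.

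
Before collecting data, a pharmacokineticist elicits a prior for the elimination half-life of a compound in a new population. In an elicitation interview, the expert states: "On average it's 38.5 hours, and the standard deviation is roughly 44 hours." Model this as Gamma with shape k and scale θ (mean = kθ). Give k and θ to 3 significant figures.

k ≈ 0.766, θ ≈ 50.3

For Gamma(k, scale θ): mean = kθ, variance = kθ², so CV = 1/√k.
CV = SD/mean = 44/38.5 = 1.143, hence k = 1/CV² = 0.766.
Then θ = mean/k = 38.5/0.766 = 50.3.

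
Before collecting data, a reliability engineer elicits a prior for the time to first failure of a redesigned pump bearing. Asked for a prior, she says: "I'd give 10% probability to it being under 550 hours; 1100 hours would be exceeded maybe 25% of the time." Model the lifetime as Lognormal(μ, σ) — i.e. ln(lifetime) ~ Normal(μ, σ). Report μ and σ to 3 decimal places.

μ ≈ 6.764, σ ≈ 0.354

If T ~ Lognormal(μ,σ) then ln T ~ Normal(μ,σ), so the p-quantile of ln T is μ + z_p·σ.
ln(550) = 6.31 and ln(1100) = 7.003; z_{0.1} = -1.282, z_{0.75} = 0.6745.
σ = (7.003 − 6.31)/(0.6745 − (-1.282)) = 0.354.
μ = 6.31 − (-1.282)·0.354 = 6.764.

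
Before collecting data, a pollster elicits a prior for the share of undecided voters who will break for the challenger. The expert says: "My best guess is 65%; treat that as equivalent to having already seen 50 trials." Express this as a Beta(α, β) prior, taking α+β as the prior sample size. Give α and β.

Under the effective-sample-size interpretation, Beta(α, β) has prior mean α/(α+β) and prior sample size α+β.
So α+β = 50 and α/(α+β) = 0.65, giving α = 0.65·50 = 32.5 and β = 50 − 32.5 = 17.5.

α = 32.5, β = 17.5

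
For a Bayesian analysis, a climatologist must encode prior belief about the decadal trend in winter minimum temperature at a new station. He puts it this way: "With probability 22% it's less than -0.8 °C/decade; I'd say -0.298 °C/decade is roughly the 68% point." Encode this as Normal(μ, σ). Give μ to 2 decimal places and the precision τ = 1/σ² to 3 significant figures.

μ = -0.49, τ = 6.1

The p-quantile of Normal(μ,σ) is μ + z_p·σ, with z_{0.22} = -0.7722 and z_{0.68} = 0.4677.
Eliminate σ: μ = (z₂·x₁ − z₁·x₂)/(z₂ − z₁) = (0.4677·-0.8 − (-0.7722)·-0.298)/1.24 = -0.49.
Then σ = (x₂ − x₁)/(z₂ − z₁) = (-0.298 − -0.8)/1.24 = 0.40.
Precision τ = 1/σ² = 1/0.4049² = 6.1.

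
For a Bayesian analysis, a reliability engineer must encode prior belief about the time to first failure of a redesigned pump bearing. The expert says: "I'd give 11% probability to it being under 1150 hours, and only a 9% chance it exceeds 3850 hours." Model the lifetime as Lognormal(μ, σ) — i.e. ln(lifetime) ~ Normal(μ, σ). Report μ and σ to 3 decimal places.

μ ≈ 7.625, σ ≈ 0.471

If T ~ Lognormal(μ,σ) then ln T ~ Normal(μ,σ), so the p-quantile of ln T is μ + z_p·σ.
ln(1150) = 7.048 and ln(3850) = 8.256; z_{0.11} = -1.227, z_{0.91} = 1.341.
σ = (8.256 − 7.048)/(1.341 − (-1.227)) = 0.471.
μ = 7.048 − (-1.227)·0.471 = 7.625.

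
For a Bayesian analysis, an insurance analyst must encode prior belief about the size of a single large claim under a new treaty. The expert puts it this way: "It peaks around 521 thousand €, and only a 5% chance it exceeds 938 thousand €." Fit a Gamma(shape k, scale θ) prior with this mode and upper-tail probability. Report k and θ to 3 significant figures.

k ≈ 9.06, θ ≈ 64.6

Gamma(k,θ) with k>1 has mode (k−1)θ, so θ = 521/(k−1).
Need P(X < 938) = 0.95 with θ tied to k this way. Start at k = 2, θ = 521: P(X<938) ≈ 0.537.
Too low — raise k to concentrate. Iterating converges to k ≈ 9.06.
Then θ = 521/(9.06−1) ≈ 64.6.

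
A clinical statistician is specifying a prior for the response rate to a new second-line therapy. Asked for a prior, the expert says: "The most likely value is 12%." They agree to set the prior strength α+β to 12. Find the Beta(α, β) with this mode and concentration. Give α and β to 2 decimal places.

α = 2.20, β = 9.80

For α,β > 1 the Beta mode is (α−1)/(α+β−2). With α+β = 12, the mode is (α−1)/10.
Set (α−1)/10 = 0.12 → α = 1 + 0.12·10 = 2.20.
β = 12 − α = 9.80.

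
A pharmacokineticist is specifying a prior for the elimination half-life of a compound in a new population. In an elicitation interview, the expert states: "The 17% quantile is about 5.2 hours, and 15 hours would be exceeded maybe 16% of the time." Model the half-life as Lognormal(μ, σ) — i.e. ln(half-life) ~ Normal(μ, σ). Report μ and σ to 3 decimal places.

μ ≈ 2.167, σ ≈ 0.544

If T ~ Lognormal(μ,σ) then ln T ~ Normal(μ,σ), so the p-quantile of ln T is μ + z_p·σ.
ln(5.2) = 1.649 and ln(15) = 2.708; z_{0.17} = -0.9542, z_{0.84} = 0.9945.
σ = (2.708 − 1.649)/(0.9945 − (-0.9542)) = 0.544.
μ = 1.649 − (-0.9542)·0.544 = 2.167.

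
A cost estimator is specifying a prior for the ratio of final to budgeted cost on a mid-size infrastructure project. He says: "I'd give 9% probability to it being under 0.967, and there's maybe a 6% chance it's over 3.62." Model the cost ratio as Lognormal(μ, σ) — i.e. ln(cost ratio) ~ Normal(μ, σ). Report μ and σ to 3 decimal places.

μ ≈ 0.578, σ ≈ 0.456

If T ~ Lognormal(μ,σ) then ln T ~ Normal(μ,σ), so the p-quantile of ln T is μ + z_p·σ.
ln(0.967) = -0.03356 and ln(3.62) = 1.286; z_{0.09} = -1.341, z_{0.94} = 1.555.
σ = (1.286 − -0.03356)/(1.555 − (-1.341)) = 0.456.
μ = -0.03356 − (-1.341)·0.456 = 0.578.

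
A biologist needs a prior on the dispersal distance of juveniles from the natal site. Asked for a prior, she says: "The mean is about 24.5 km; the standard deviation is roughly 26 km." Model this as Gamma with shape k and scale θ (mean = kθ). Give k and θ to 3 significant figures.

For Gamma(k, scale θ): mean = kθ, variance = kθ², so CV = 1/√k.
CV = SD/mean = 26/24.5 = 1.061, hence k = 1/CV² = 0.888.
Then θ = mean/k = 24.5/0.888 = 27.6.

k ≈ 0.888, θ ≈ 27.6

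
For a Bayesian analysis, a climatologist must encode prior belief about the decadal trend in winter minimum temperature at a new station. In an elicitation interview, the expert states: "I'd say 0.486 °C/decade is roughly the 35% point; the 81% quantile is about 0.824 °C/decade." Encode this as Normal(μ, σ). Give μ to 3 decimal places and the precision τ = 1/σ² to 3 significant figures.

The p-quantile of Normal(μ,σ) is μ + z_p·σ, with z_{0.35} = -0.3853 and z_{0.81} = 0.8779.
Eliminate σ: μ = (z₂·x₁ − z₁·x₂)/(z₂ − z₁) = (0.8779·0.486 − (-0.3853)·0.824)/1.263 = 0.589.
Then σ = (x₂ − x₁)/(z₂ − z₁) = (0.824 − 0.486)/1.263 = 0.268.
Precision τ = 1/σ² = 1/0.2676² = 14.

μ = 0.589, τ = 14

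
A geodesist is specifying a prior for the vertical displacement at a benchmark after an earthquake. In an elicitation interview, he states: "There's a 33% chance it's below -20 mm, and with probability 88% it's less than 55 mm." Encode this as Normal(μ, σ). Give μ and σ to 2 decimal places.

The p-quantile of Normal(μ,σ) is μ + z_p·σ, with z_{0.33} = -0.4399 and z_{0.88} = 1.175.
Eliminate σ: μ = (z₂·x₁ − z₁·x₂)/(z₂ − z₁) = (1.175·-20 − (-0.4399)·55)/1.615 = 0.43.
Then σ = (x₂ − x₁)/(z₂ − z₁) = (55 − -20)/1.615 = 46.44.

μ = 0.43, σ = 46.44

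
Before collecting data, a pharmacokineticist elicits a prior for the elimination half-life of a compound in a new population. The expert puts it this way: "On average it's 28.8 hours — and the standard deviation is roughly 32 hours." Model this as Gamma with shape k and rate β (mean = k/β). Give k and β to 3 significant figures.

k ≈ 0.81, β ≈ 0.0281

For Gamma(k, rate β): mean = k/β, variance = k/β², so CV = 1/√k.
CV = SD/mean = 32/28.8 = 1.111, hence k = 1/CV² = 0.81.
Then β = k/mean = 0.81/28.8 = 0.0281.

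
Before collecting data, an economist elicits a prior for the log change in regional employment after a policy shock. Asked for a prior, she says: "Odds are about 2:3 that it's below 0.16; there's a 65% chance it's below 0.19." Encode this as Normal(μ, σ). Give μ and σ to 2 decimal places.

The p-quantile of Normal(μ,σ) is μ + z_p·σ, with z_{0.4} = -0.2533 and z_{0.65} = 0.3853.
Eliminate σ: μ = (z₂·x₁ − z₁·x₂)/(z₂ − z₁) = (0.3853·0.16 − (-0.2533)·0.19)/0.6387 = 0.17.
Then σ = (x₂ − x₁)/(z₂ − z₁) = (0.19 − 0.16)/0.6387 = 0.05.

μ = 0.17, σ = 0.05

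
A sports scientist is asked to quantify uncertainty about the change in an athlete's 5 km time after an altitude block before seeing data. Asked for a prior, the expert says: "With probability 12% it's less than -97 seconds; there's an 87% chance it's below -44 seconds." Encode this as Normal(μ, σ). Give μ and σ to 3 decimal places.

The p-quantile of Normal(μ,σ) is μ + z_p·σ, with z_{0.12} = -1.175 and z_{0.87} = 1.126.
Eliminate σ: μ = (z₂·x₁ − z₁·x₂)/(z₂ − z₁) = (1.126·-97 − (-1.175)·-44)/2.301 = -69.940.
Then σ = (x₂ − x₁)/(z₂ − z₁) = (-44 − -97)/2.301 = 23.030.

μ = -69.940, σ = 23.030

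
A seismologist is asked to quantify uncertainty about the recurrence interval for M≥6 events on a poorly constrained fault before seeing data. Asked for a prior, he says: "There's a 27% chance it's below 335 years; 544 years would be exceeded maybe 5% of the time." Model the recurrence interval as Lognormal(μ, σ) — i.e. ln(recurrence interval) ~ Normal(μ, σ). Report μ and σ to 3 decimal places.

μ ≈ 5.946, σ ≈ 0.215

If T ~ Lognormal(μ,σ) then ln T ~ Normal(μ,σ), so the p-quantile of ln T is μ + z_p·σ.
ln(335) = 5.814 and ln(544) = 6.299; z_{0.27} = -0.6128, z_{0.95} = 1.645.
σ = (6.299 − 5.814)/(1.645 − (-0.6128)) = 0.215.
μ = 5.814 − (-0.6128)·0.215 = 5.946.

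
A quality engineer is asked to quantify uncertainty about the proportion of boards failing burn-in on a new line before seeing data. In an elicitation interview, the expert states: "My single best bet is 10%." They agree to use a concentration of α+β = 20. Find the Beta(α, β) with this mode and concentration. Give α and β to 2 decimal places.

For α,β > 1 the Beta mode is (α−1)/(α+β−2). With α+β = 20, the mode is (α−1)/18.
Set (α−1)/18 = 0.1 → α = 1 + 0.1·18 = 2.80.
β = 20 − α = 17.20.

α = 2.80, β = 17.20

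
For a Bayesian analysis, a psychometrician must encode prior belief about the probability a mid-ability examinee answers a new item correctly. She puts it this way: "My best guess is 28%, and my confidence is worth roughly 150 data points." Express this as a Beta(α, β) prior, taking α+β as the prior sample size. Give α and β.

α = 42, β = 108

Under the effective-sample-size interpretation, Beta(α, β) has prior mean α/(α+β) and prior sample size α+β.
So α+β = 150 and α/(α+β) = 0.28, giving α = 0.28·150 = 42 and β = 150 − 42 = 108.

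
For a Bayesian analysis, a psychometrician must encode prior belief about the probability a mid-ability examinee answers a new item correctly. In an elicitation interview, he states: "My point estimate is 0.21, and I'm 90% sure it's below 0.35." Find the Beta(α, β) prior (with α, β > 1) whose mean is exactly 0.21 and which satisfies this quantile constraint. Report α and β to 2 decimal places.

With mean 0.21 fixed, write α = 0.21s, β = 0.79s where s = α+β.
Need P(θ < 0.35) = 0.9 under Beta(0.21s, 0.79s). Normal approximation: (q−m)/√(m(1−m)/s) ≈ z_{0.9} = 1.28, so s ≈ 0.21·0.79·(1.28)²/(0.35−0.21)² = 13.9.
At s = 13.9: P(θ<0.35) ≈ 0.893. Adjusting to match 0.9 gives s ≈ 14.90.
So α = 0.21·14.90 ≈ 3.13, β = 0.79·14.90 ≈ 11.77.

α ≈ 3.13, β ≈ 11.77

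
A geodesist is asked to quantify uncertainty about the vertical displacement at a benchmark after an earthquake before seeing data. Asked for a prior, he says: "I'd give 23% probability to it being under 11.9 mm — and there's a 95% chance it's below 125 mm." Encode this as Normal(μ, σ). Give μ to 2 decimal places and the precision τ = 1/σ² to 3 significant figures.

For Normal(μ,σ), the p-quantile is μ + z_p·σ. Here z_{0.23} = -0.7388, z_{0.95} = 1.645.
So 11.9 = μ − 0.7388σ and 125 = μ + 1.645σ.
Subtracting: σ = (125 − 11.9)/(1.645 − (-0.7388)) = 47.45.
Then μ = 11.9 − (-0.7388)·47.45 = 46.96.
Precision τ = 1/σ² = 1/47.45² = 0.000444.

μ = 46.96, τ = 0.000444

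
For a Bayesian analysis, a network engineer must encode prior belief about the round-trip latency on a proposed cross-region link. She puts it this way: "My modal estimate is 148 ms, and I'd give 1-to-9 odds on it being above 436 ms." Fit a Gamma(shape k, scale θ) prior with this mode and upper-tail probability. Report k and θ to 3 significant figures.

k ≈ 2.63, θ ≈ 90.7

Gamma(k,θ) with k>1 has mode (k−1)θ, so θ = 148/(k−1).
Need P(X < 436) = 0.9 with θ tied to k this way. Start at k = 2, θ = 148: P(X<436) ≈ 0.793.
Too low — raise k to concentrate. Iterating converges to k ≈ 2.63.
Then θ = 148/(2.63−1) ≈ 90.7.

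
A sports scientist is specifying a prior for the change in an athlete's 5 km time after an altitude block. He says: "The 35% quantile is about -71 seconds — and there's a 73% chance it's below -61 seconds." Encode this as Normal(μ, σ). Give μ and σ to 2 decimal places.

μ = -67.14, σ = 10.02

For Normal(μ,σ), the p-quantile is μ + z_p·σ. Here z_{0.35} = -0.3853, z_{0.73} = 0.6128.
So -71 = μ − 0.3853σ and -61 = μ + 0.6128σ.
Subtracting: σ = (-61 − -71)/(0.6128 − (-0.3853)) = 10.02.
Then μ = -71 − (-0.3853)·10.02 = -67.14.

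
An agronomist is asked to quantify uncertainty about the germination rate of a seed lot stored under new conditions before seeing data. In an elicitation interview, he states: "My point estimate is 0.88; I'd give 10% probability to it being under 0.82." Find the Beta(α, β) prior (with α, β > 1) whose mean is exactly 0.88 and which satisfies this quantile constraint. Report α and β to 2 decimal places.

With mean 0.88 fixed, write α = 0.88s, β = 0.12s where s = α+β.
Need P(θ < 0.82) = 0.1 under Beta(0.88s, 0.12s). Normal approximation: (q−m)/√(m(1−m)/s) ≈ z_{0.1} = -1.28, so s ≈ 0.88·0.12·(-1.28)²/(0.82−0.88)² = 48.2.
At s = 48.2: P(θ<0.82) ≈ 0.107. Adjusting to match 0.1 gives s ≈ 51.78.
So α = 0.88·51.78 ≈ 45.57, β = 0.12·51.78 ≈ 6.21.

α ≈ 45.57, β ≈ 6.21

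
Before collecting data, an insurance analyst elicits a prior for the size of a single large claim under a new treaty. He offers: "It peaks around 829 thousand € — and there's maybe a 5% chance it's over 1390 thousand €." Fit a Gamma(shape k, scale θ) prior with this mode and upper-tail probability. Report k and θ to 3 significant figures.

k ≈ 11.5, θ ≈ 79.3

Gamma(k,θ) with k>1 has mode (k−1)θ, so θ = 829/(k−1).
Need P(X < 1390) = 0.95 with θ tied to k this way. Start at k = 2, θ = 829: P(X<1390) ≈ 0.499.
Too low — raise k to concentrate. Iterating converges to k ≈ 11.5.
Then θ = 829/(11.5−1) ≈ 79.3.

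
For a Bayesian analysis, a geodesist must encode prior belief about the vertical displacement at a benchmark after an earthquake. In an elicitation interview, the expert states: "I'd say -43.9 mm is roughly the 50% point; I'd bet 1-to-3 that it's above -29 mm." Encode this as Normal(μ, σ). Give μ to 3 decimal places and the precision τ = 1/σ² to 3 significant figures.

μ = -43.900, τ = 0.00205

The p-quantile of Normal(μ,σ) is μ + z_p·σ, with z_{0.5} = 0 and z_{0.75} = 0.6745.
Eliminate σ: μ = (z₂·x₁ − z₁·x₂)/(z₂ − z₁) = (0.6745·-43.9 − (0)·-29)/0.6745 = -43.900.
Then σ = (x₂ − x₁)/(z₂ − z₁) = (-29 − -43.9)/0.6745 = 22.091.
Precision τ = 1/σ² = 1/22.09² = 0.00205.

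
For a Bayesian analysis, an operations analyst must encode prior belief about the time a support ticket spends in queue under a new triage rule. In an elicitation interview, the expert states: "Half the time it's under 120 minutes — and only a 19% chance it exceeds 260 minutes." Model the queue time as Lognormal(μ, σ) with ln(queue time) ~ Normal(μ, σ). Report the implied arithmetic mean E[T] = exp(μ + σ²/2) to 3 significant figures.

E[T] ≈ 177 minutes

If T ~ Lognormal(μ,σ) then ln T ~ Normal(μ,σ), so the p-quantile of ln T is μ + z_p·σ.
ln(120) = 4.787 and ln(260) = 5.561; z_{0.5} = 0, z_{0.81} = 0.8779.
σ = (5.561 − 4.787)/(0.8779 − (0)) = 0.881.
μ = 4.787 − (0)·0.881 = 4.787.
E[T] = exp(μ + σ²/2) = exp(4.787 + 0.3878) = 177 minutes.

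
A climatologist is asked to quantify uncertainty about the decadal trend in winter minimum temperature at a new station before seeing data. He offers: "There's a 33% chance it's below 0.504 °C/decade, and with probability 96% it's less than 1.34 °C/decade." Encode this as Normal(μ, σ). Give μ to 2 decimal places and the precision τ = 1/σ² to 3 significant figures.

μ = 0.67, τ = 6.87

The p-quantile of Normal(μ,σ) is μ + z_p·σ, with z_{0.33} = -0.4399 and z_{0.96} = 1.751.
Eliminate σ: μ = (z₂·x₁ − z₁·x₂)/(z₂ − z₁) = (1.751·0.504 − (-0.4399)·1.34)/2.191 = 0.67.
Then σ = (x₂ − x₁)/(z₂ − z₁) = (1.34 − 0.504)/2.191 = 0.38.
Precision τ = 1/σ² = 1/0.3816² = 6.87.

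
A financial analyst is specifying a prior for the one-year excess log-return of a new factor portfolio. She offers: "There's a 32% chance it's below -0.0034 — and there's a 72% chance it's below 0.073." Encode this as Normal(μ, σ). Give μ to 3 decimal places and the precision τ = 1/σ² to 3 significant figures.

μ = 0.031, τ = 189

For Normal(μ,σ), the p-quantile is μ + z_p·σ. Here z_{0.32} = -0.4677, z_{0.72} = 0.5828.
So -0.0034 = μ − 0.4677σ and 0.073 = μ + 0.5828σ.
Subtracting: σ = (0.073 − -0.0034)/(0.5828 − (-0.4677)) = 0.073.
Then μ = -0.0034 − (-0.4677)·0.073 = 0.031.
Precision τ = 1/σ² = 1/0.07272² = 189.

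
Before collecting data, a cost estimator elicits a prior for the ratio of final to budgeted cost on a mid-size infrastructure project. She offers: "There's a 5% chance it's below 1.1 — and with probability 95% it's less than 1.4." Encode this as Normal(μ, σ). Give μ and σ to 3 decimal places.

μ = 1.250, σ = 0.091

The p-quantile of Normal(μ,σ) is μ + z_p·σ, with z_{0.05} = -1.645 and z_{0.95} = 1.645.
Eliminate σ: μ = (z₂·x₁ − z₁·x₂)/(z₂ − z₁) = (1.645·1.1 − (-1.645)·1.4)/3.29 = 1.250.
Then σ = (x₂ − x₁)/(z₂ − z₁) = (1.4 − 1.1)/3.29 = 0.091.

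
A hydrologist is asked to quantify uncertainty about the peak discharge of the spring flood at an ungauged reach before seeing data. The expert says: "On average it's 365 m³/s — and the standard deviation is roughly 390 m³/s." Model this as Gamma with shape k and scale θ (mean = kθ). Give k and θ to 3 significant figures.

k ≈ 0.876, θ ≈ 417

For Gamma(k, scale θ): mean = kθ, variance = kθ², so CV = 1/√k.
CV = SD/mean = 390/365 = 1.068, hence k = 1/CV² = 0.876.
Then θ = mean/k = 365/0.876 = 417.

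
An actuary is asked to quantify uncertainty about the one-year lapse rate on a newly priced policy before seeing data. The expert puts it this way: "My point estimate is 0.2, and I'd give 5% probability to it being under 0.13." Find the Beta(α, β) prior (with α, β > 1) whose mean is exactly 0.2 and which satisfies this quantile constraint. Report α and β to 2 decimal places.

With mean 0.2 fixed, write α = 0.2s, β = 0.8s where s = α+β.
Need P(θ < 0.13) = 0.05 under Beta(0.2s, 0.8s). Normal approximation: (q−m)/√(m(1−m)/s) ≈ z_{0.05} = -1.64, so s ≈ 0.2·0.8·(-1.64)²/(0.13−0.2)² = 88.3.
At s = 88.3: P(θ<0.13) ≈ 0.038. Adjusting to match 0.05 gives s ≈ 76.64.
So α = 0.2·76.64 ≈ 15.33, β = 0.8·76.64 ≈ 61.31.

α ≈ 15.33, β ≈ 61.31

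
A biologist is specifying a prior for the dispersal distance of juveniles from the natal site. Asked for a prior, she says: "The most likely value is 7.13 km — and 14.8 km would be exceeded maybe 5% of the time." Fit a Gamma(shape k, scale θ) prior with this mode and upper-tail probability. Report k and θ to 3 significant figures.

k ≈ 6.18, θ ≈ 1.38

Gamma(k,θ) with k>1 has mode (k−1)θ, so θ = 7.13/(k−1).
Need P(X < 14.8) = 0.95 with θ tied to k this way. Start at k = 2, θ = 7.13: P(X<14.8) ≈ 0.614.
Too low — raise k to concentrate. Iterating converges to k ≈ 6.18.
Then θ = 7.13/(6.18−1) ≈ 1.38.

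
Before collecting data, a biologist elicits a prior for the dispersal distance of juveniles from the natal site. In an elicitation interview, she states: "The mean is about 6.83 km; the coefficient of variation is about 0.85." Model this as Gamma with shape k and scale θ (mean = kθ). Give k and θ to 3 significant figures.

For Gamma(k, scale θ): mean = kθ, variance = kθ², so CV = 1/√k.
CV = 0.85, hence k = 1/CV² = 1.38.
Then θ = mean/k = 6.83/1.38 = 4.93.

k ≈ 1.38, θ ≈ 4.93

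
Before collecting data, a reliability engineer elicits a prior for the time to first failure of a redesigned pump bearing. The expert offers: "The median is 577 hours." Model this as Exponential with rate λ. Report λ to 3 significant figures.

λ ≈ 0.0012

Exponential median = ln 2 / λ, so λ = ln 2 / 577.0 = 0.0012.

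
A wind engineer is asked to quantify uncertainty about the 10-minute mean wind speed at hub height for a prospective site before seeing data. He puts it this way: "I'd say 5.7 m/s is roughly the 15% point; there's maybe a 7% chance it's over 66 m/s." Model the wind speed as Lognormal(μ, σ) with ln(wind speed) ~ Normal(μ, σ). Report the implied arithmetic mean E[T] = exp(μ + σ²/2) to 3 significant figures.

E[T] ≈ 25.2 m/s

If T ~ Lognormal(μ,σ) then ln T ~ Normal(μ,σ), so the p-quantile of ln T is μ + z_p·σ.
ln(5.7) = 1.74 and ln(66) = 4.19; z_{0.15} = -1.036, z_{0.93} = 1.476.
σ = (4.19 − 1.74)/(1.476 − (-1.036)) = 0.975.
μ = 1.74 − (-1.036)·0.975 = 2.751.
E[T] = exp(μ + σ²/2) = exp(2.751 + 0.4752) = 25.2 m/s.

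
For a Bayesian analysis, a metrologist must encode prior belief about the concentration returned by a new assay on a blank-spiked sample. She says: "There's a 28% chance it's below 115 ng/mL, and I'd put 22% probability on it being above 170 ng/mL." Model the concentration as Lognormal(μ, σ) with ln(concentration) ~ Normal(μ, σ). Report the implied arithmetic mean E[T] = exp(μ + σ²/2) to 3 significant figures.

E[T] ≈ 142 ng/mL

If T ~ Lognormal(μ,σ) then ln T ~ Normal(μ,σ), so the p-quantile of ln T is μ + z_p·σ.
ln(115) = 4.745 and ln(170) = 5.136; z_{0.28} = -0.5828, z_{0.78} = 0.7722.
σ = (5.136 − 4.745)/(0.7722 − (-0.5828)) = 0.288.
μ = 4.745 − (-0.5828)·0.288 = 4.913.
E[T] = exp(μ + σ²/2) = exp(4.913 + 0.0416) = 142 ng/mL.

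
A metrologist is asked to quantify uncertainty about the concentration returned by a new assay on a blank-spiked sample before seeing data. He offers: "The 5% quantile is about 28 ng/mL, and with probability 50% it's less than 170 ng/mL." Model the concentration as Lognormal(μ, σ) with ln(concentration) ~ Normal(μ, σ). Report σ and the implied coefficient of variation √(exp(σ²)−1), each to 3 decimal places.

If T ~ Lognormal(μ,σ) then ln T ~ Normal(μ,σ), so the p-quantile of ln T is μ + z_p·σ.
ln(28) = 3.332 and ln(170) = 5.136; z_{0.05} = -1.645, z_{0.5} = 0.
σ = (5.136 − 3.332)/(0 − (-1.645)) = 1.097.
μ = 3.332 − (-1.645)·1.097 = 5.136.
CV = √(exp(σ²)−1) = √(exp(1.2023)−1) = 1.526.

σ ≈ 1.097, CV ≈ 1.526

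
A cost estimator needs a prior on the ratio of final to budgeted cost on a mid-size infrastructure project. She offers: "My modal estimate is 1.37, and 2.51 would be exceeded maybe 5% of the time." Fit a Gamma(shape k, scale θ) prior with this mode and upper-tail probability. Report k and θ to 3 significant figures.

k ≈ 8.6, θ ≈ 0.18

Gamma(k,θ) with k>1 has mode (k−1)θ, so θ = 1.37/(k−1).
Need P(X < 2.51) = 0.95 with θ tied to k this way. Start at k = 2, θ = 1.37: P(X<2.51) ≈ 0.547.
Too low — raise k to concentrate. Iterating converges to k ≈ 8.6.
Then θ = 1.37/(8.6−1) ≈ 0.18.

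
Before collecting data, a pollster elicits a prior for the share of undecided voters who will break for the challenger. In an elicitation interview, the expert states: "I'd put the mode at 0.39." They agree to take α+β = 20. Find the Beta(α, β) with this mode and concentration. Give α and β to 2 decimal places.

For α,β > 1 the Beta mode is (α−1)/(α+β−2). With α+β = 20, the mode is (α−1)/18.
Set (α−1)/18 = 0.39 → α = 1 + 0.39·18 = 8.02.
β = 20 − α = 11.98.

α = 8.02, β = 11.98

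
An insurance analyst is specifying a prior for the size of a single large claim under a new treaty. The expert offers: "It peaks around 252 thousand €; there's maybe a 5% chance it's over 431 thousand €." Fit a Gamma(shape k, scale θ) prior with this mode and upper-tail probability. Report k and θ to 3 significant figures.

k ≈ 10.7, θ ≈ 26

Gamma(k,θ) with k>1 has mode (k−1)θ, so θ = 252/(k−1).
Need P(X < 431) = 0.95 with θ tied to k this way. Start at k = 2, θ = 252: P(X<431) ≈ 0.510.
Too low — raise k to concentrate. Iterating converges to k ≈ 10.7.
Then θ = 252/(10.7−1) ≈ 26.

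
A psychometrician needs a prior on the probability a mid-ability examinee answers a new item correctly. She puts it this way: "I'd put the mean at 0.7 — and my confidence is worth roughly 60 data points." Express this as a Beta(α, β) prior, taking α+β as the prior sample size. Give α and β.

Under the effective-sample-size interpretation, Beta(α, β) has prior mean α/(α+β) and prior sample size α+β.
So α+β = 60 and α/(α+β) = 0.7, giving α = 0.7·60 = 42 and β = 60 − 42 = 18.

α = 42, β = 18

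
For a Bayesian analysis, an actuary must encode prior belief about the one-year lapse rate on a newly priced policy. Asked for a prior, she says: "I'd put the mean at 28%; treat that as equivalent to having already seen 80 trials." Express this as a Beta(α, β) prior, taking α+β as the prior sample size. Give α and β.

Under the effective-sample-size interpretation, Beta(α, β) has prior mean α/(α+β) and prior sample size α+β.
So α+β = 80 and α/(α+β) = 0.28, giving α = 0.28·80 = 22.4 and β = 80 − 22.4 = 57.6.

α = 22.4, β = 57.6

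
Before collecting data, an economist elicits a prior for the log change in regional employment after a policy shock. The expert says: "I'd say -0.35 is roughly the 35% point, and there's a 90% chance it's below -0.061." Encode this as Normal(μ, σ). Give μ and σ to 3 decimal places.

μ = -0.283, σ = 0.173

The p-quantile of Normal(μ,σ) is μ + z_p·σ, with z_{0.35} = -0.3853 and z_{0.9} = 1.282.
Eliminate σ: μ = (z₂·x₁ − z₁·x₂)/(z₂ − z₁) = (1.282·-0.35 − (-0.3853)·-0.061)/1.667 = -0.283.
Then σ = (x₂ − x₁)/(z₂ − z₁) = (-0.061 − -0.35)/1.667 = 0.173.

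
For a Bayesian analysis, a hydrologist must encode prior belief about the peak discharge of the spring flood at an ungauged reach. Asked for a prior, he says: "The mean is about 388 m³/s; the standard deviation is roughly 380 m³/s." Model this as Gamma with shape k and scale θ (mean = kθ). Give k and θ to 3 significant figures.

k ≈ 1.04, θ ≈ 372

For Gamma(k, scale θ): mean = kθ, variance = kθ², so CV = 1/√k.
CV = SD/mean = 380/388 = 0.9794, hence k = 1/CV² = 1.04.
Then θ = mean/k = 388/1.04 = 372.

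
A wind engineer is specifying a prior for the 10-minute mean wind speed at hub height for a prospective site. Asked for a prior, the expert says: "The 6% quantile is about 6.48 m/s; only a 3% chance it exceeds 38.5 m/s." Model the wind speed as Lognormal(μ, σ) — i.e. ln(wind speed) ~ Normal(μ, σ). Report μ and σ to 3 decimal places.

If T ~ Lognormal(μ,σ) then ln T ~ Normal(μ,σ), so the p-quantile of ln T is μ + z_p·σ.
ln(6.48) = 1.869 and ln(38.5) = 3.651; z_{0.06} = -1.555, z_{0.97} = 1.881.
σ = (3.651 − 1.869)/(1.881 − (-1.555)) = 0.519.
μ = 1.869 − (-1.555)·0.519 = 2.675.

μ ≈ 2.675, σ ≈ 0.519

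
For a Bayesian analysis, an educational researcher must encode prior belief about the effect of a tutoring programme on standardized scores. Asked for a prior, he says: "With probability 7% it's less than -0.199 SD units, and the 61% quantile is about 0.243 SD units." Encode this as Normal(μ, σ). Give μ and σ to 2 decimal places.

The p-quantile of Normal(μ,σ) is μ + z_p·σ, with z_{0.07} = -1.476 and z_{0.61} = 0.2793.
Eliminate σ: μ = (z₂·x₁ − z₁·x₂)/(z₂ − z₁) = (0.2793·-0.199 − (-1.476)·0.243)/1.755 = 0.17.
Then σ = (x₂ − x₁)/(z₂ − z₁) = (0.243 − -0.199)/1.755 = 0.25.

μ = 0.17, σ = 0.25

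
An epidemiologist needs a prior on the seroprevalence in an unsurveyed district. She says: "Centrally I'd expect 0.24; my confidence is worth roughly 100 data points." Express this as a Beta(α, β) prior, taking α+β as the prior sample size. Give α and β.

Under the effective-sample-size interpretation, Beta(α, β) has prior mean α/(α+β) and prior sample size α+β.
So α+β = 100 and α/(α+β) = 0.24, giving α = 0.24·100 = 24 and β = 100 − 24 = 76.

α = 24, β = 76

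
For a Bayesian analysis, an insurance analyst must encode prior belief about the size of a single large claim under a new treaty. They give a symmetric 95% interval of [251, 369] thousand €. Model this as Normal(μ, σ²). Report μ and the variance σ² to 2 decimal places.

μ = 310.00, σ² = 906.17

A symmetric 95% interval runs μ ± z·σ with z = 1.96.
Half-width = 59, so σ = 59/1.96 = 30.103 and σ² = 906.17.
μ is the interval midpoint, 310.00.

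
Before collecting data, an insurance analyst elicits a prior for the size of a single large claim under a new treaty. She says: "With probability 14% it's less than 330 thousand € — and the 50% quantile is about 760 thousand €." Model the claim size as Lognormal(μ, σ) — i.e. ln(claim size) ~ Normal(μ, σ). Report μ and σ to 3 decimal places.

If T ~ Lognormal(μ,σ) then ln T ~ Normal(μ,σ), so the p-quantile of ln T is μ + z_p·σ.
ln(330) = 5.799 and ln(760) = 6.633; z_{0.14} = -1.08, z_{0.5} = 0.
σ = (6.633 − 5.799)/(0 − (-1.08)) = 0.772.
μ = 5.799 − (-1.08)·0.772 = 6.633.

μ ≈ 6.633, σ ≈ 0.772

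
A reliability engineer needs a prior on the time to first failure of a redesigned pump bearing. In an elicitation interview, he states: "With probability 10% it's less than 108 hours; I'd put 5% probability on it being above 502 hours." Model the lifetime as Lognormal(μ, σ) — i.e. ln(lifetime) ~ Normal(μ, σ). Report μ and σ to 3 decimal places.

μ ≈ 5.355, σ ≈ 0.525

If T ~ Lognormal(μ,σ) then ln T ~ Normal(μ,σ), so the p-quantile of ln T is μ + z_p·σ.
ln(108) = 4.682 and ln(502) = 6.219; z_{0.1} = -1.282, z_{0.95} = 1.645.
σ = (6.219 − 4.682)/(1.645 − (-1.282)) = 0.525.
μ = 4.682 − (-1.282)·0.525 = 5.355.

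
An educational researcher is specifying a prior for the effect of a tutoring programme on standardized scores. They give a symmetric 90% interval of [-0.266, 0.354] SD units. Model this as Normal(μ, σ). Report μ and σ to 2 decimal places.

A symmetric 90% interval runs μ ± z·σ with z = 1.645.
Half-width = 0.31, so σ = 0.31/1.645 = 0.19.
μ is the interval midpoint, 0.04.

μ = 0.04, σ = 0.19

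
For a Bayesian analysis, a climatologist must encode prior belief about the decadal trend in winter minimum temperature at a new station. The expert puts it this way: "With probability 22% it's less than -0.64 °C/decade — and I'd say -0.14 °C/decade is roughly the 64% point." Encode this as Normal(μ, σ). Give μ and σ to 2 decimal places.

The p-quantile of Normal(μ,σ) is μ + z_p·σ, with z_{0.22} = -0.7722 and z_{0.64} = 0.3585.
Eliminate σ: μ = (z₂·x₁ − z₁·x₂)/(z₂ − z₁) = (0.3585·-0.64 − (-0.7722)·-0.14)/1.131 = -0.30.
Then σ = (x₂ − x₁)/(z₂ − z₁) = (-0.14 − -0.64)/1.131 = 0.44.

μ = -0.30, σ = 0.44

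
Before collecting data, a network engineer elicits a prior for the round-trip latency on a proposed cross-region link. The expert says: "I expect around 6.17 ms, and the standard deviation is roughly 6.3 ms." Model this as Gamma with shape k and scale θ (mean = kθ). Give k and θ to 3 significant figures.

For Gamma(k, scale θ): mean = kθ, variance = kθ², so CV = 1/√k.
CV = SD/mean = 6.3/6.17 = 1.021, hence k = 1/CV² = 0.959.
Then θ = mean/k = 6.17/0.959 = 6.43.

k ≈ 0.959, θ ≈ 6.43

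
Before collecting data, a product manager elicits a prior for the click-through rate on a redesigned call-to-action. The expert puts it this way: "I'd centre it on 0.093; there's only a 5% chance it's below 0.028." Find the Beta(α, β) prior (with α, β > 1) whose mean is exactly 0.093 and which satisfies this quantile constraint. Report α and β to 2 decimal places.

α ≈ 3.18, β ≈ 31.01

With mean 0.093 fixed, write α = 0.093s, β = 0.907s where s = α+β.
Need P(θ < 0.028) = 0.05 under Beta(0.093s, 0.907s). Normal approximation: (q−m)/√(m(1−m)/s) ≈ z_{0.05} = -1.64, so s ≈ 0.093·0.907·(-1.64)²/(0.028−0.093)² = 54.0.
At s = 54.0: P(θ<0.028) ≈ 0.016. Adjusting to match 0.05 gives s ≈ 34.19.
So α = 0.093·34.19 ≈ 3.18, β = 0.907·34.19 ≈ 31.01.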